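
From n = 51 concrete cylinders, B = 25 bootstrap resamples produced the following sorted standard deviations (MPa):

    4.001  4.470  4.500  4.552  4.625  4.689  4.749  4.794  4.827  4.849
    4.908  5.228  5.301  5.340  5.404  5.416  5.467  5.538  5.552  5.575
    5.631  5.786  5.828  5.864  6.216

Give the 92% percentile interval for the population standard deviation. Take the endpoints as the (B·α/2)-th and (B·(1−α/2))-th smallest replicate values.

α = 0.08; lower rank = 25 × 0.040 = 1; upper rank = 25 × 0.960 = 24.
The 1st smallest replicate is 4.001; the 24th is 5.864.

(4.001, 5.864)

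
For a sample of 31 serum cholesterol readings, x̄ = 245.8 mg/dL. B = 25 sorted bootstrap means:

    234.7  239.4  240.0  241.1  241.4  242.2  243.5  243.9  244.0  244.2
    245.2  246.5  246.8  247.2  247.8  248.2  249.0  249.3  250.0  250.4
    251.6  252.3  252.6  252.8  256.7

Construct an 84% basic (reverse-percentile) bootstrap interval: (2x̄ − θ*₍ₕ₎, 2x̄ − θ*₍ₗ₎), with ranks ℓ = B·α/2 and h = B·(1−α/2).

Percentile endpoints at ranks 2 and 23: θ*₍2₎ = 239.4, θ*₍23₎ = 252.6.
Basic interval reflects these around x̄:
  lower = 2 × 245.8 − 252.6 = 239.0
  upper = 2 × 245.8 − 239.4 = 252.2

(239.0, 252.2)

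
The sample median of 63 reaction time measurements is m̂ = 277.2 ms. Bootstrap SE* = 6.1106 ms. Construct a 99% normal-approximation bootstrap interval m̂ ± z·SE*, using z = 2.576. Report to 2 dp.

Margin = 2.576 × 6.1106 = 15.741
Interval: 277.2 ± 15.741

(261.46, 292.94)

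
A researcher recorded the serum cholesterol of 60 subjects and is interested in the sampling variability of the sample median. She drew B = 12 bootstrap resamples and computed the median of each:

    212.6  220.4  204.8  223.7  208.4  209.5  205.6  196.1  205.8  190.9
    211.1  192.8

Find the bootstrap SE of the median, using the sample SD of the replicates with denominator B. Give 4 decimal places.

Bootstrap SE is the standard deviation of the 12 replicate medians.
Mean of replicates: (212.6 + 220.4 + 204.8 + 223.7 + 208.4 + 209.5 + 205.6 + 196.1 + 205.8 + 190.9 + 211.1 + 192.8) / 12 = 2481.70000 / 12 = 206.80833
Sum of squared deviations: (+5.79167)² + (+13.59167)² + (−2.00833)² + (+16.89167)² + (+1.59167)² + (+2.69167)² + (−1.20833)² + (−10.70833)² + (−1.00833)² + (−15.90833)² + (+4.29167)² + (−14.00833)² = 1102.28917
Variance = 1102.28917 / 12 = 91.85743
SE* = √91.85743

SE* = 9.5842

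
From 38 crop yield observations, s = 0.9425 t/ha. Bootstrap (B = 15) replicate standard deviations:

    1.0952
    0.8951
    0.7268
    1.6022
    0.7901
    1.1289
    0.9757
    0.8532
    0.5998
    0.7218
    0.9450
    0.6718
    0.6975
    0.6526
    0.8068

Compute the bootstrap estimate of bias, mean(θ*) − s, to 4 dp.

bias = −0.0650

mean(θ*) = (1.0952 + 0.8951 + 0.7268 + 1.6022 + 0.7901 + 1.1289 + 0.9757 + 0.8532 + 0.5998 + 0.7218 + 0.9450 + 0.6718 + 0.6975 + 0.6526 + 0.8068) / 15 = 0.87750
bias = 0.87750 − 0.9425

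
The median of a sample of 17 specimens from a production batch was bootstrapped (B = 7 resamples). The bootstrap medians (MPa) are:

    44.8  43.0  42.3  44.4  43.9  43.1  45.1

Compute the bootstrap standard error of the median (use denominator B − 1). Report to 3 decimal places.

Bootstrap SE is the standard deviation of the 7 replicate medians.
Mean of replicates: (44.8 + 43.0 + 42.3 + 44.4 + 43.9 + 43.1 + 45.1) / 7 = 306.6000 / 7 = 43.8000
Sum of squared deviations: (+1.0000)² + (−0.8000)² + (−1.5000)² + (+0.6000)² + (+0.1000)² + (−0.7000)² + (+1.3000)² = 6.4400
Variance = 6.4400 / 6 = 1.0733
SE* = √1.0733

SE* = 1.036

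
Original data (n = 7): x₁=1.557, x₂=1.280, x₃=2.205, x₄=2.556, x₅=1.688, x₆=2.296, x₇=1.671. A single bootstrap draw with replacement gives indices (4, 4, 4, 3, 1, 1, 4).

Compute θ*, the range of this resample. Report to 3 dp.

Resample values: 2.556, 2.556, 2.556, 2.205, 1.557, 1.557, 2.556.
Range = 2.556 − 1.557 = 0.999

θ* = 0.999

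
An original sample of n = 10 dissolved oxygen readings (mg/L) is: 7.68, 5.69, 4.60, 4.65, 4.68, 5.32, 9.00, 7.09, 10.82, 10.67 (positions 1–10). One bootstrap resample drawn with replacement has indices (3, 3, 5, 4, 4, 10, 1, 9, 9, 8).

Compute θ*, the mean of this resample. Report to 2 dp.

Resample values: 4.60, 4.60, 4.68, 4.65, 4.65, 10.67, 7.68, 10.82, 10.82, 7.09.
Mean = (4.60 + 4.60 + 4.68 + 4.65 + 4.65 + 10.67 + 7.68 + 10.82 + 10.82 + 7.09) / 10 = 70.260 / 10 = 7.03

θ* = 7.03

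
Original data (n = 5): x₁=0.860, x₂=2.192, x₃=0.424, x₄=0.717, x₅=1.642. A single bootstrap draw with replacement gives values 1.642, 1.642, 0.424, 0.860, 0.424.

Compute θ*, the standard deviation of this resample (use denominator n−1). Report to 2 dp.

Mean = 0.9984; sum of squared deviations = 1.5075
s² = 1.5075 / 4 = 0.3769
s = √0.3769 = 0.61

θ* = 0.61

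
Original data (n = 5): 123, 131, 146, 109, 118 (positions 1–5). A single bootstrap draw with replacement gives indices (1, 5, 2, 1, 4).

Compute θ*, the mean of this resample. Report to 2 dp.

Resample values: 123, 118, 131, 123, 109.
Mean = (123 + 118 + 131 + 123 + 109) / 5 = 604.0 / 5 = 120.80

θ* = 120.80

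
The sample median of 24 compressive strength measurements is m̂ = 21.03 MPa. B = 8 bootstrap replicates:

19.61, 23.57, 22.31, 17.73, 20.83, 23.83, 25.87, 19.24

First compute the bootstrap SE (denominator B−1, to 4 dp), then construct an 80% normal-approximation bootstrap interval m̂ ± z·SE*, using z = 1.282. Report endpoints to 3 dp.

Mean of replicates = 21.6238; sum of squared deviations = 52.6858; SE* = √(52.6858/7) = 2.7435
Margin = 1.282 × 2.7435 = 3.5172
Interval: 21.03 ± 3.5172

(17.513, 24.547)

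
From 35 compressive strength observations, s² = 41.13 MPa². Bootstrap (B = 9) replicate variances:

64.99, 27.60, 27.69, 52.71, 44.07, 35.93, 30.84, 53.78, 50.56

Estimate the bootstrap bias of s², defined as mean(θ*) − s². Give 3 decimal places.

bias = +2.000

mean(θ*) = (64.99 + 27.60 + 27.69 + 52.71 + 44.07 + 35.93 + 30.84 + 53.78 + 50.56) / 9 = 43.1300
bias = 43.1300 − 41.13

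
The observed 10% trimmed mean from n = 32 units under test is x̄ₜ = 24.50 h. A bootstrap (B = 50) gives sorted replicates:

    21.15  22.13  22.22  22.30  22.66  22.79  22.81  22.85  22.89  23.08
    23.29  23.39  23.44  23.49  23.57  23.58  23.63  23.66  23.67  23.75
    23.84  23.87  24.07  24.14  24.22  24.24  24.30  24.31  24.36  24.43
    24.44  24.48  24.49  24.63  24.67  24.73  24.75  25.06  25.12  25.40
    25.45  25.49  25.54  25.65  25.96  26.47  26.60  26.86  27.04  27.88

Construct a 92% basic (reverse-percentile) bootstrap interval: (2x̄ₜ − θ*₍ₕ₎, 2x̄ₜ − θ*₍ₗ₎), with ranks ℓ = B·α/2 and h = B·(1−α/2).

Percentile endpoints at ranks 2 and 48: θ*₍2₎ = 22.13, θ*₍48₎ = 26.86.
Basic interval reflects these around x̄ₜ:
  lower = 2 × 24.50 − 26.86 = 22.14
  upper = 2 × 24.50 − 22.13 = 26.87

(22.14, 26.87)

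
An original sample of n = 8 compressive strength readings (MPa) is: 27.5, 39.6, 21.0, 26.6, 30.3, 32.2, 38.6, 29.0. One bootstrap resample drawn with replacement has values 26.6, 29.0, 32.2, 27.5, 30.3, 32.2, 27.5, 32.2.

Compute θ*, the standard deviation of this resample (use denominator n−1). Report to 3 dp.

θ* = 2.357

Mean = 29.6875; sum of squared deviations = 38.8888
s² = 38.8888 / 7 = 5.5555
s = √5.5555 = 2.357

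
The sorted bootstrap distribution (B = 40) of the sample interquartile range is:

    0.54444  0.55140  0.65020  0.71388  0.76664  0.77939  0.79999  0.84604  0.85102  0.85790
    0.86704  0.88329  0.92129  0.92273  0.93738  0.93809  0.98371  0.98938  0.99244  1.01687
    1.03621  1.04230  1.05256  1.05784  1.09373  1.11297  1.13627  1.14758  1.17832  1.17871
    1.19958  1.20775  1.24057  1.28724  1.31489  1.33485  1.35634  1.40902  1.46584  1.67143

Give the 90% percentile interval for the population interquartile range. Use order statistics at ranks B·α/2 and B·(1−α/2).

(0.55140, 1.40902)

α = 0.10; lower rank = 40 × 0.050 = 2; upper rank = 40 × 0.950 = 38.
The 2nd smallest replicate is 0.55140; the 38th is 1.40902.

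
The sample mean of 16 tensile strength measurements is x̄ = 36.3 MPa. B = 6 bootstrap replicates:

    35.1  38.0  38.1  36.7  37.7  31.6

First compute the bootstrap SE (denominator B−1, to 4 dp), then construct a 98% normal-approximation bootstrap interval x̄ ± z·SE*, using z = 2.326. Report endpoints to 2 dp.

(30.44, 42.16)

Mean of replicates = 36.2000; sum of squared deviations = 31.7200; SE* = √(31.7200/5) = 2.5187
Margin = 2.326 × 2.5187 = 5.858
Interval: 36.3 ± 5.858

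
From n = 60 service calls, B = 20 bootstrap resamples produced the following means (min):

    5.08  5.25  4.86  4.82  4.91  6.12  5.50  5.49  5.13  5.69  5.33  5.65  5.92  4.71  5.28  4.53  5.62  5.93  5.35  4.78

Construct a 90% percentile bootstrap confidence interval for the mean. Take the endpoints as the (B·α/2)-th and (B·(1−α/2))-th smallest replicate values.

Sorted replicates: 4.53, 4.71, 4.78, 4.82, 4.86, 4.91, 5.08, 5.13, 5.25, 5.28, 5.33, 5.35, 5.49, 5.50, 5.62, 5.65, 5.69, 5.92, 5.93, 6.12
α = 0.10; lower rank = 20 × 0.050 = 1; upper rank = 20 × 0.950 = 19.
The 1st smallest replicate is 4.53; the 19th is 5.93.

(4.53, 5.93)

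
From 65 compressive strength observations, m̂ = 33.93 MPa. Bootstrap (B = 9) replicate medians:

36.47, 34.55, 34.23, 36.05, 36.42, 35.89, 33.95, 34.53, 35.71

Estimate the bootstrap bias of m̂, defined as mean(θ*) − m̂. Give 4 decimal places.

mean(θ*) = (36.47 + 34.55 + 34.23 + 36.05 + 36.42 + 35.89 + 33.95 + 34.53 + 35.71) / 9 = 35.31111
bias = 35.31111 − 33.93

bias = +1.3811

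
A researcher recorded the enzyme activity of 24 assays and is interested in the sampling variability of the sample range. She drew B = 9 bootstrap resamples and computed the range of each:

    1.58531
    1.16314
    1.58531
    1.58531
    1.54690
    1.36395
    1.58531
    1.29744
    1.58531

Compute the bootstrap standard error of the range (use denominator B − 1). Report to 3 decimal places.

Bootstrap SE is the standard deviation of the 9 replicate ranges.
Mean of replicates: (1.58531 + 1.16314 + 1.58531 + 1.58531 + 1.54690 + 1.36395 + 1.58531 + 1.29744 + 1.58531) / 9 = 13.297980 / 9 = 1.477553
Sum of squared deviations: (+0.107757)² + (−0.314413)² + (+0.107757)² + (+0.107757)² + (+0.069347)² + (−0.113603)² + (+0.107757)² + (−0.180113)² + (+0.107757)² = 0.207069
Variance = 0.207069 / 8 = 0.025884
SE* = √0.025884

SE* = 0.161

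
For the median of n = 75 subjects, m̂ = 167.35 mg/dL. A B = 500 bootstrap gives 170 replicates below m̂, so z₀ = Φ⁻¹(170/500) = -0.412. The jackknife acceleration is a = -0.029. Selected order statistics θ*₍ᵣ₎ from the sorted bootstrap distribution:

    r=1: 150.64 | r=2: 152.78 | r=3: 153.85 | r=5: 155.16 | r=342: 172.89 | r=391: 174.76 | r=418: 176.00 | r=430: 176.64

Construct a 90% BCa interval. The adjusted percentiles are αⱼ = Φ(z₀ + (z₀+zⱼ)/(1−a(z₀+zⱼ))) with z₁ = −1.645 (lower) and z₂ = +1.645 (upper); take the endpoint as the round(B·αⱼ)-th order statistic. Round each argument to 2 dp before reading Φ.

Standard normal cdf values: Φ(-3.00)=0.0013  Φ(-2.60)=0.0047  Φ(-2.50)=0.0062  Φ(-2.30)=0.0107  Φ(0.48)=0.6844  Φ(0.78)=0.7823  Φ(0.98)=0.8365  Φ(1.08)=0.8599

(152.78, 174.76)

Lower: z₀ + z₁ = -0.412 + (-1.645) = -2.057; 1 − a(z₀+z₁) = 1 − (-0.029)(-2.057) = 0.9403; argument = -0.412 + (-2.057)/0.9403 = -2.5995 → -2.60.
α₁ = Φ(-2.60) = 0.0047; rank = round(500 × 0.0047) = 2; θ*₍2₎ = 152.78.
Upper: z₀ + z₂ = 1.233; 1 − a(z₀+z₂) = 1.0358; argument = 0.7784 → 0.78; α₂ = 0.7823; rank = 391; θ*₍391₎ = 174.76.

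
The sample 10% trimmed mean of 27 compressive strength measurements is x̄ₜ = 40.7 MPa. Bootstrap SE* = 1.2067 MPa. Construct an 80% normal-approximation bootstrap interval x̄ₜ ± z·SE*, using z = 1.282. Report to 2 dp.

Margin = 1.282 × 1.2067 = 1.547
Interval: 40.7 ± 1.547

(39.15, 42.25)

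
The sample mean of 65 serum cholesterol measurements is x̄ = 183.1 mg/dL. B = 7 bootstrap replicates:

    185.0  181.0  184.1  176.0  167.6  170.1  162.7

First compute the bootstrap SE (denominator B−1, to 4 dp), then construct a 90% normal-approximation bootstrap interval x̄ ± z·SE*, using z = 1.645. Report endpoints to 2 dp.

Mean of replicates = 175.2143; sum of squared deviations = 449.5486; SE* = √(449.5486/6) = 8.6559
Margin = 1.645 × 8.6559 = 14.239
Interval: 183.1 ± 14.239

(168.86, 197.34)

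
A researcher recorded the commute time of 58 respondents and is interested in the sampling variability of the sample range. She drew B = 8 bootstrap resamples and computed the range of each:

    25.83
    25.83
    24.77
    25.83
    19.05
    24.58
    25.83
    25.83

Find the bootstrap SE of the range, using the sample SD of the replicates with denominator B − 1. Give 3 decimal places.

Bootstrap SE is the standard deviation of the 8 replicate ranges.
Mean of replicates: (25.83 + 25.83 + 24.77 + 25.83 + 19.05 + 24.58 + 25.83 + 25.83) / 8 = 197.5500 / 8 = 24.6937
Sum of squared deviations: (+1.1363)² + (+1.1363)² + (+0.0763)² + (+1.1363)² + (−5.6437)² + (−0.1137)² + (+1.1363)² + (+1.1363)² = 38.3260
Variance = 38.3260 / 7 = 5.4751
SE* = √5.4751

SE* = 2.340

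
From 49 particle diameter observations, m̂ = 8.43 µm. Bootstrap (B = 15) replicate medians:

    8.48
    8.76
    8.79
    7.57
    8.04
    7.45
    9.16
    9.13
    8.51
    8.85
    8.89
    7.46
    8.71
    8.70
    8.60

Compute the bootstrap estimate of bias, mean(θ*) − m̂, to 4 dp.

mean(θ*) = (8.48 + 8.76 + 8.79 + 7.57 + 8.04 + 7.45 + 9.16 + 9.13 + 8.51 + 8.85 + 8.89 + 7.46 + 8.71 + 8.70 + 8.60) / 15 = 8.47333
bias = 8.47333 − 8.43

bias = +0.0433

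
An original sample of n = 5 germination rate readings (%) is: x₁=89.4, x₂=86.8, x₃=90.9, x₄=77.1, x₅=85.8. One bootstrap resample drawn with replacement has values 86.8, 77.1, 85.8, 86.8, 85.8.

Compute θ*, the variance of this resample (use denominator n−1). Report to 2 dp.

θ* = 17.18

Mean = 84.4600; sum of squared deviations = 68.7120
s² = 68.7120 / 4 = 17.1780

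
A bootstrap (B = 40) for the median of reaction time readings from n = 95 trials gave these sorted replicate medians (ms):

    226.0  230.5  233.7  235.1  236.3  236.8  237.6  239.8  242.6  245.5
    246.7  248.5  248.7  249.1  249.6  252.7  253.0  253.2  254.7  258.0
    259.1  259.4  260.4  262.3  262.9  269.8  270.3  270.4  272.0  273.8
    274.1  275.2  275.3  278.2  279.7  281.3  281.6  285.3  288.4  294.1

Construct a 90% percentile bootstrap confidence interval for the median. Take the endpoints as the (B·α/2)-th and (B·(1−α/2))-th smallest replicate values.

(230.5, 285.3)

α = 0.10; lower rank = 40 × 0.050 = 2; upper rank = 40 × 0.950 = 38.
The 2nd smallest replicate is 230.5; the 38th is 285.3.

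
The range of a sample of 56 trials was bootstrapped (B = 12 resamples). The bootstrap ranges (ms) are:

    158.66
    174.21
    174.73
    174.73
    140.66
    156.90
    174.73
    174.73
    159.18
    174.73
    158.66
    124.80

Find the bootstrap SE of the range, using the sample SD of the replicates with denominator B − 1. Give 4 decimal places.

Bootstrap SE is the standard deviation of the 12 replicate ranges.
Mean of replicates: (158.66 + 174.21 + 174.73 + 174.73 + 140.66 + 156.90 + 174.73 + 174.73 + 159.18 + 174.73 + 158.66 + 124.80) / 12 = 1946.72000 / 12 = 162.22667
Sum of squared deviations: (−3.56667)² + (+11.98333)² + (+12.50333)² + (+12.50333)² + (−21.56667)² + (−5.32667)² + (+12.50333)² + (+12.50333)² + (−3.04667)² + (+12.50333)² + (−3.56667)² + (−37.42667)² = 2854.24127
Variance = 2854.24127 / 11 = 259.47648
SE* = √259.47648

SE* = 16.1083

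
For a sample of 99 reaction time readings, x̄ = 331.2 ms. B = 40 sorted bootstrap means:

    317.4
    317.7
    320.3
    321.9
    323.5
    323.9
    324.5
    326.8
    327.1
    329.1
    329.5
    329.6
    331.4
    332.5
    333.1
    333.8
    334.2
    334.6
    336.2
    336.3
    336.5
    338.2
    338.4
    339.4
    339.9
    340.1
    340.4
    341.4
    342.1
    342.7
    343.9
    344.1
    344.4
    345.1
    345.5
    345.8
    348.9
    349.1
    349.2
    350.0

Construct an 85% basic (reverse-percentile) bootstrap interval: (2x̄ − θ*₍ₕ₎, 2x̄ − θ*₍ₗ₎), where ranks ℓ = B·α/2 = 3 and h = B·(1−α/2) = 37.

Percentile endpoints at ranks 3 and 37: θ*₍3₎ = 320.3, θ*₍37₎ = 348.9.
Basic interval reflects these around x̄:
  lower = 2 × 331.2 − 348.9 = 313.5
  upper = 2 × 331.2 − 320.3 = 342.1

(313.5, 342.1)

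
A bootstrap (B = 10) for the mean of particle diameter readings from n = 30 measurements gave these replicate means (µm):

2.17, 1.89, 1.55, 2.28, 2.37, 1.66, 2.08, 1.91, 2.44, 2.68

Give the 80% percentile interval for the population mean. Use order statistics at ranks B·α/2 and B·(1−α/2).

(1.55, 2.44)

Sorted replicates: 1.55, 1.66, 1.89, 1.91, 2.08, 2.17, 2.28, 2.37, 2.44, 2.68
α = 0.20; lower rank = 10 × 0.100 = 1; upper rank = 10 × 0.900 = 9.
The 1st smallest replicate is 1.55; the 9th is 2.44.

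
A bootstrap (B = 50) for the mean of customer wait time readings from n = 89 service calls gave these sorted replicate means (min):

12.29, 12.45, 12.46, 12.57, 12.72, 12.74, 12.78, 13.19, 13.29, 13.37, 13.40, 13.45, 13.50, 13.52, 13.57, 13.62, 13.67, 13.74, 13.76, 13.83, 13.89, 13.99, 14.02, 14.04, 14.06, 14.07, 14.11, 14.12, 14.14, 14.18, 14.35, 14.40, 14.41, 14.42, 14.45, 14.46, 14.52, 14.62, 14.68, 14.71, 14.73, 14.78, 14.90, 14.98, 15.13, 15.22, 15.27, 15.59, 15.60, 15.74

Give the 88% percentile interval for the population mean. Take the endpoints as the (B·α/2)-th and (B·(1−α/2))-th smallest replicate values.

(12.46, 15.27)

α = 0.12; lower rank = 50 × 0.060 = 3; upper rank = 50 × 0.940 = 47.
The 3rd smallest replicate is 12.46; the 47th is 15.27.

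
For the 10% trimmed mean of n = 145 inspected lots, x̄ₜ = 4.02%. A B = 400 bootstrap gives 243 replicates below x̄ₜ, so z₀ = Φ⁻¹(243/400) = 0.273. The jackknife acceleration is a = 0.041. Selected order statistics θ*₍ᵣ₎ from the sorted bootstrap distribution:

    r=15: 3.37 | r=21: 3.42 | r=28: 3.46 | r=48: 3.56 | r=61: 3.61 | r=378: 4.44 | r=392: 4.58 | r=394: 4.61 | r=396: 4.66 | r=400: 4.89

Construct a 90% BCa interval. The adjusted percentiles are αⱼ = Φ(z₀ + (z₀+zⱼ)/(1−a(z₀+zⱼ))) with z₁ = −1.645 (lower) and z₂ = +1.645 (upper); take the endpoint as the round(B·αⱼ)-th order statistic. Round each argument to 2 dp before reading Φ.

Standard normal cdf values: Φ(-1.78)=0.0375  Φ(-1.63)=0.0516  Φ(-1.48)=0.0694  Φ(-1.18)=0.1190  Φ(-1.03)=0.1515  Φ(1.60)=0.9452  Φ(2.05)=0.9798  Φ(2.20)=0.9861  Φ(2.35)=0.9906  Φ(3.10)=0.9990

(3.61, 4.66)

Lower: z₀ + z₁ = 0.273 + (-1.645) = -1.372; 1 − a(z₀+z₁) = 1 − (0.041)(-1.372) = 1.0563; argument = 0.273 + (-1.372)/1.0563 = -1.0259 → -1.03.
α₁ = Φ(-1.03) = 0.1515; rank = round(400 × 0.1515) = 61; θ*₍61₎ = 3.61.
Upper: z₀ + z₂ = 1.918; 1 − a(z₀+z₂) = 0.9214; argument = 2.3547 → 2.35; α₂ = 0.9906; rank = 396; θ*₍396₎ = 4.66.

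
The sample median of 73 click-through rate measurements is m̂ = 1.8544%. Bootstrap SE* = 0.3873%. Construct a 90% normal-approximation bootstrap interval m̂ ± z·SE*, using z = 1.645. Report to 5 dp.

(1.21729, 2.49151)

Margin = 1.645 × 0.3873 = 0.637108
Interval: 1.8544 ± 0.637108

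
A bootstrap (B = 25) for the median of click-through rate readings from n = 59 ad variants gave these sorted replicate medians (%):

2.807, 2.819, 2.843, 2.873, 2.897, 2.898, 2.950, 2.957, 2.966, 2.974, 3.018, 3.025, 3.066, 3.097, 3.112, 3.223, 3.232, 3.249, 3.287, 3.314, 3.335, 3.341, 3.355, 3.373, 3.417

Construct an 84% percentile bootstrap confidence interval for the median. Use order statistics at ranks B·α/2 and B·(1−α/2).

α = 0.16; lower rank = 25 × 0.080 = 2; upper rank = 25 × 0.920 = 23.
The 2nd smallest replicate is 2.819; the 23rd is 3.355.

(2.819, 3.355)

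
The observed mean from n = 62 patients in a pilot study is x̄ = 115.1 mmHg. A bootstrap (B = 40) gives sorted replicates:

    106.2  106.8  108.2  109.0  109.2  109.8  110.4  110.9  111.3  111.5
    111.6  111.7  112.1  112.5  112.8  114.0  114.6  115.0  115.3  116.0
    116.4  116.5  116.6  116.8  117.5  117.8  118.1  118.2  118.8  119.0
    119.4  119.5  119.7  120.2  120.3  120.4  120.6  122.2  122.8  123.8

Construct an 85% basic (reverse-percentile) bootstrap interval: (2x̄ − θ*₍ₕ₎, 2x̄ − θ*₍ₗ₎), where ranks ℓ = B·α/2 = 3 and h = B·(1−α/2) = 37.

Percentile endpoints at ranks 3 and 37: θ*₍3₎ = 108.2, θ*₍37₎ = 120.6.
Basic interval reflects these around x̄:
  lower = 2 × 115.1 − 120.6 = 109.6
  upper = 2 × 115.1 − 108.2 = 122.0

(109.6, 122.0)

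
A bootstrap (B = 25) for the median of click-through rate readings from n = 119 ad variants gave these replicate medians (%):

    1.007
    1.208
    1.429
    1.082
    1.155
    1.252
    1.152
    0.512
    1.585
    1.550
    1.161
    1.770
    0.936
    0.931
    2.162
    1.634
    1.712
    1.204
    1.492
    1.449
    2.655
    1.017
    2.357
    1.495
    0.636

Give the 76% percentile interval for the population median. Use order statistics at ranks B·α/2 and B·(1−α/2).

(0.931, 1.770)

Sorted replicates: 0.512, 0.636, 0.931, 0.936, 1.007, 1.017, 1.082, 1.152, 1.155, 1.161, 1.204, 1.208, 1.252, 1.429, 1.449, 1.492, 1.495, 1.550, 1.585, 1.634, 1.712, 1.770, 2.162, 2.357, 2.655
α = 0.24; lower rank = 25 × 0.120 = 3; upper rank = 25 × 0.880 = 22.
The 3rd smallest replicate is 0.931; the 22nd is 1.770.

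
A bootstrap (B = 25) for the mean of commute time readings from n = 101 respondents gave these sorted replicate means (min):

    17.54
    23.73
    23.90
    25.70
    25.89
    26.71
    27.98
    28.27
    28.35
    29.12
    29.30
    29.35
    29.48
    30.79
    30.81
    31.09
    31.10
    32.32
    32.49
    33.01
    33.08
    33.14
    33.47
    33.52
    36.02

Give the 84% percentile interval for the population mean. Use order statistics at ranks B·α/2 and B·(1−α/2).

α = 0.16; lower rank = 25 × 0.080 = 2; upper rank = 25 × 0.920 = 23.
The 2nd smallest replicate is 23.73; the 23rd is 33.47.

(23.73, 33.47)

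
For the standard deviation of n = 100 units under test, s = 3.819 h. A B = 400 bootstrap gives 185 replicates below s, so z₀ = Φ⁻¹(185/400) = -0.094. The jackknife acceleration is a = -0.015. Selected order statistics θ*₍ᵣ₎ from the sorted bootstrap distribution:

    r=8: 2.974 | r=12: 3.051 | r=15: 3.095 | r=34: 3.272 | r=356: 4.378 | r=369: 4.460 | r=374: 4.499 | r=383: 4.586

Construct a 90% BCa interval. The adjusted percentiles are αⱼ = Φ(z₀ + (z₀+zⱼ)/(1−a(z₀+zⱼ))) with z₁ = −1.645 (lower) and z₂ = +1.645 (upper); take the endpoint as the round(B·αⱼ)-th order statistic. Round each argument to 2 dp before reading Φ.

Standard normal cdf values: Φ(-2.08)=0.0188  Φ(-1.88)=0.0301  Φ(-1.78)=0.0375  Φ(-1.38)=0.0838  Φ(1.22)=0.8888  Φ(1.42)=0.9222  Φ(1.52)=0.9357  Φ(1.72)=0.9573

Lower: z₀ + z₁ = -0.094 + (-1.645) = -1.739; 1 − a(z₀+z₁) = 1 − (-0.015)(-1.739) = 0.9739; argument = -0.094 + (-1.739)/0.9739 = -1.8796 → -1.88.
α₁ = Φ(-1.88) = 0.0301; rank = round(400 × 0.0301) = 12; θ*₍12₎ = 3.051.
Upper: z₀ + z₂ = 1.551; 1 − a(z₀+z₂) = 1.0233; argument = 1.4217 → 1.42; α₂ = 0.9222; rank = 369; θ*₍369₎ = 4.460.

(3.051, 4.460)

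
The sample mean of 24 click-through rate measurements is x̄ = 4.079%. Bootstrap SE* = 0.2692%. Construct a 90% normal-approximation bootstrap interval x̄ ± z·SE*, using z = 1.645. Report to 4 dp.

(3.6362, 4.5218)

Margin = 1.645 × 0.2692 = 0.44283
Interval: 4.079 ± 0.44283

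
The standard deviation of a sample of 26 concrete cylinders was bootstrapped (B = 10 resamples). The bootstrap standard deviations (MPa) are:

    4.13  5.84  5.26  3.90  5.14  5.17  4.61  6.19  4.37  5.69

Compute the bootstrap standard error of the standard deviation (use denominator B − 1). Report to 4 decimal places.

Bootstrap SE is the standard deviation of the 10 replicate standard deviations.
Mean of replicates: (4.13 + 5.84 + 5.26 + 3.90 + 5.14 + 5.17 + 4.61 + 6.19 + 4.37 + 5.69) / 10 = 50.30000 / 10 = 5.03000
Sum of squared deviations: (−0.90000)² + (+0.81000)² + (+0.23000)² + (−1.13000)² + (+0.11000)² + (+0.14000)² + (−0.42000)² + (+1.16000)² + (−0.66000)² + (+0.66000)² = 5.22080
Variance = 5.22080 / 9 = 0.58009
SE* = √0.58009

SE* = 0.7616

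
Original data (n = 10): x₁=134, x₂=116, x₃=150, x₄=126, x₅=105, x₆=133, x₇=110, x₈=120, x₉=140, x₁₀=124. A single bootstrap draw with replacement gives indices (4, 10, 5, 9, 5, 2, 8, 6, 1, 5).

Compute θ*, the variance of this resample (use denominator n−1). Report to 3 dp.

θ* = 166.844

Resample values: 126, 124, 105, 140, 105, 116, 120, 133, 134, 105.
Mean = 120.8000; sum of squared deviations = 1501.6000
s² = 1501.6000 / 9 = 166.8444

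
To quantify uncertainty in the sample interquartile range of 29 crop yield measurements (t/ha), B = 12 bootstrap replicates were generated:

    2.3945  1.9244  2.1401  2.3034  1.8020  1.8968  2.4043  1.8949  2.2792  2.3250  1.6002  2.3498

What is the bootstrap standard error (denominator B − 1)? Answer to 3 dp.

SE* = 0.273

Bootstrap SE is the standard deviation of the 12 replicate interquartile ranges.
Mean of replicates: (2.3945 + 1.9244 + 2.1401 + 2.3034 + 1.8020 + 1.8968 + 2.4043 + 1.8949 + 2.2792 + 2.3250 + 1.6002 + 2.3498) / 12 = 25.31460 / 12 = 2.10955
Sum of squared deviations: (+0.28495)² + (−0.18515)² + (+0.03055)² + (+0.19385)² + (−0.30755)² + (−0.21275)² + (+0.29475)² + (−0.21465)² + (+0.16965)² + (+0.21545)² + (−0.50935)² + (+0.24025)² = 0.81915
Variance = 0.81915 / 11 = 0.07447
SE* = √0.07447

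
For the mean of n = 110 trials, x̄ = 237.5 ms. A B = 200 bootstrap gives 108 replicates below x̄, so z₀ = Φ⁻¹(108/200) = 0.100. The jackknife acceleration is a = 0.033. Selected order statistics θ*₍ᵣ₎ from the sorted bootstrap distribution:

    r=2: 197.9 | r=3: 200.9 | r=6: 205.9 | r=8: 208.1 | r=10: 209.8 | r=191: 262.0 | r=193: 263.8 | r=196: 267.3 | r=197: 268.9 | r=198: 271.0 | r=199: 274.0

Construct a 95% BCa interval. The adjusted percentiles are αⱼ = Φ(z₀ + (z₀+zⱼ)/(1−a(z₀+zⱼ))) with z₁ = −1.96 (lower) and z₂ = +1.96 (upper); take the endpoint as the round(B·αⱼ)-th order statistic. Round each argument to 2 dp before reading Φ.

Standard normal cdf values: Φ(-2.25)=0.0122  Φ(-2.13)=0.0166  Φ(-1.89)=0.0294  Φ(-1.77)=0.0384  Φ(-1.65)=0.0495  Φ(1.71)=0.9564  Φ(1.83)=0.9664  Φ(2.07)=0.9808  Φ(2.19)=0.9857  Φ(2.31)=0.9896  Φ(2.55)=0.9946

Lower: z₀ + z₁ = 0.100 + (-1.960) = -1.860; 1 − a(z₀+z₁) = 1 − (0.033)(-1.860) = 1.0614; argument = 0.100 + (-1.860)/1.0614 = -1.6524 → -1.65.
α₁ = Φ(-1.65) = 0.0495; rank = round(200 × 0.0495) = 10; θ*₍10₎ = 209.8.
Upper: z₀ + z₂ = 2.060; 1 − a(z₀+z₂) = 0.9320; argument = 2.3103 → 2.31; α₂ = 0.9896; rank = 198; θ*₍198₎ = 271.0.

(209.8, 271.0)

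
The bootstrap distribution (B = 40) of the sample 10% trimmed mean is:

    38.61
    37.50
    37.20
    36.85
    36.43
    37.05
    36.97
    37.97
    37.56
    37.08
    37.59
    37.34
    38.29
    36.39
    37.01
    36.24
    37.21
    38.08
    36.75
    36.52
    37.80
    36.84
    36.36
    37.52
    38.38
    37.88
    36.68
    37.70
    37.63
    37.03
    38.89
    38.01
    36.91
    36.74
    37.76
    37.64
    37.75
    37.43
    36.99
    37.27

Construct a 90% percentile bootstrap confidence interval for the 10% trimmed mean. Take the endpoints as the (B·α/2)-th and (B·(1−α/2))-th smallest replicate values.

Sorted replicates: 36.24, 36.36, 36.39, 36.43, 36.52, 36.68, 36.74, 36.75, 36.84, 36.85, 36.91, 36.97, 36.99, 37.01, 37.03, 37.05, 37.08, 37.20, 37.21, 37.27, 37.34, 37.43, 37.50, 37.52, 37.56, 37.59, 37.63, 37.64, 37.70, 37.75, 37.76, 37.80, 37.88, 37.97, 38.01, 38.08, 38.29, 38.38, 38.61, 38.89
α = 0.10; lower rank = 40 × 0.050 = 2; upper rank = 40 × 0.950 = 38.
The 2nd smallest replicate is 36.36; the 38th is 38.38.

(36.36, 38.38)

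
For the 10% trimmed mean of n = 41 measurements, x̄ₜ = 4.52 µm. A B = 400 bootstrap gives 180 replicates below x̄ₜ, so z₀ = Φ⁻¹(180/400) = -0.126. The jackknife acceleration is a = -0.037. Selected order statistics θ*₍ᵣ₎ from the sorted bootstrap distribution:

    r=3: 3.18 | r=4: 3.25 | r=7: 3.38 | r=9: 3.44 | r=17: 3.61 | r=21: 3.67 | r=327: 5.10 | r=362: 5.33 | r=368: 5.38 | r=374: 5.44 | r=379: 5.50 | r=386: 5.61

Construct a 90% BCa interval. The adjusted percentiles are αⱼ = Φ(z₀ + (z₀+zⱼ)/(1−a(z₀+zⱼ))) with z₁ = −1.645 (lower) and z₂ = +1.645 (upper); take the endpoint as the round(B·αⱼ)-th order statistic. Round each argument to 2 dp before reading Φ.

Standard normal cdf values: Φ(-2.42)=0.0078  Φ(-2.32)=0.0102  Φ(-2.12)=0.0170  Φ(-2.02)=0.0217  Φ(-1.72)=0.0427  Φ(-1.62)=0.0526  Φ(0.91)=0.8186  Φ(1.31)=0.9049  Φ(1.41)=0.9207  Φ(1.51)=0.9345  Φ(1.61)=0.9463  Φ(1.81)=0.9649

(3.44, 5.33)

Lower: z₀ + z₁ = -0.126 + (-1.645) = -1.771; 1 − a(z₀+z₁) = 1 − (-0.037)(-1.771) = 0.9345; argument = -0.126 + (-1.771)/0.9345 = -2.0212 → -2.02.
α₁ = Φ(-2.02) = 0.0217; rank = round(400 × 0.0217) = 9; θ*₍9₎ = 3.44.
Upper: z₀ + z₂ = 1.519; 1 − a(z₀+z₂) = 1.0562; argument = 1.3122 → 1.31; α₂ = 0.9049; rank = 362; θ*₍362₎ = 5.33.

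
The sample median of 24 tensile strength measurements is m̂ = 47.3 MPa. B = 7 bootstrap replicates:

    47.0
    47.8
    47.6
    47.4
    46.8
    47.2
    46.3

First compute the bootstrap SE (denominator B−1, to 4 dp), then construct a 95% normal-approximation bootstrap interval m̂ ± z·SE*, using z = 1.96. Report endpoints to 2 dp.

Mean of replicates = 47.1571; sum of squared deviations = 1.5571; SE* = √(1.5571/6) = 0.5094
Margin = 1.96 × 0.5094 = 0.998
Interval: 47.3 ± 0.998

(46.30, 48.30)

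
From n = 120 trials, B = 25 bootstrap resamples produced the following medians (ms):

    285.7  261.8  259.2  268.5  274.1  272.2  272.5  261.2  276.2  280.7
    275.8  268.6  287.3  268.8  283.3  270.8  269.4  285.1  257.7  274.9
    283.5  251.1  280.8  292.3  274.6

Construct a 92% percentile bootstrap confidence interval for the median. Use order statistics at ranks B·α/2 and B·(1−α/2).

Sorted replicates: 251.1, 257.7, 259.2, 261.2, 261.8, 268.5, 268.6, 268.8, 269.4, 270.8, 272.2, 272.5, 274.1, 274.6, 274.9, 275.8, 276.2, 280.7, 280.8, 283.3, 283.5, 285.1, 285.7, 287.3, 292.3
α = 0.08; lower rank = 25 × 0.040 = 1; upper rank = 25 × 0.960 = 24.
The 1st smallest replicate is 251.1; the 24th is 287.3.

(251.1, 287.3)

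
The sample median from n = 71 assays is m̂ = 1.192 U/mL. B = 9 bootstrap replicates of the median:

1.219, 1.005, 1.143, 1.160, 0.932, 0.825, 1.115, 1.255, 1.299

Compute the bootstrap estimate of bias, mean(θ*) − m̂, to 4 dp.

bias = −0.0861

mean(θ*) = (1.219 + 1.005 + 1.143 + 1.160 + 0.932 + 0.825 + 1.115 + 1.255 + 1.299) / 9 = 1.10589
bias = 1.10589 − 1.192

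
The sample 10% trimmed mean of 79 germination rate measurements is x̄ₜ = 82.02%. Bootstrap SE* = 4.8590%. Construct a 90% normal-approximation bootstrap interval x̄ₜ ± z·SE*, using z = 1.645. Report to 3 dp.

Margin = 1.645 × 4.8590 = 7.9931
Interval: 82.02 ± 7.9931

(74.027, 90.013)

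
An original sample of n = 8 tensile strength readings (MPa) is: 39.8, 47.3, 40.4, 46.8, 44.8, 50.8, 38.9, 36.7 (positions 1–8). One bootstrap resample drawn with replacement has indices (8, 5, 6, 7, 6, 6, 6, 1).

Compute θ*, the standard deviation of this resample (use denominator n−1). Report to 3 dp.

θ* = 6.168

Resample values: 36.7, 44.8, 50.8, 38.9, 50.8, 50.8, 50.8, 39.8.
Mean = 45.4250; sum of squared deviations = 266.2950
s² = 266.2950 / 7 = 38.0421
s = √38.0421 = 6.168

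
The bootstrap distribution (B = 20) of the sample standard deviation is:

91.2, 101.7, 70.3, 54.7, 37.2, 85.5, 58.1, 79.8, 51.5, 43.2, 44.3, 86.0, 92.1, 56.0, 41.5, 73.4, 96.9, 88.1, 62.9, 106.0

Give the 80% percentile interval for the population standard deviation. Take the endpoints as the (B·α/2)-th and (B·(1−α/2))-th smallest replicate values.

Sorted replicates: 37.2, 41.5, 43.2, 44.3, 51.5, 54.7, 56.0, 58.1, 62.9, 70.3, 73.4, 79.8, 85.5, 86.0, 88.1, 91.2, 92.1, 96.9, 101.7, 106.0
α = 0.20; lower rank = 20 × 0.100 = 2; upper rank = 20 × 0.900 = 18.
The 2nd smallest replicate is 41.5; the 18th is 96.9.

(41.5, 96.9)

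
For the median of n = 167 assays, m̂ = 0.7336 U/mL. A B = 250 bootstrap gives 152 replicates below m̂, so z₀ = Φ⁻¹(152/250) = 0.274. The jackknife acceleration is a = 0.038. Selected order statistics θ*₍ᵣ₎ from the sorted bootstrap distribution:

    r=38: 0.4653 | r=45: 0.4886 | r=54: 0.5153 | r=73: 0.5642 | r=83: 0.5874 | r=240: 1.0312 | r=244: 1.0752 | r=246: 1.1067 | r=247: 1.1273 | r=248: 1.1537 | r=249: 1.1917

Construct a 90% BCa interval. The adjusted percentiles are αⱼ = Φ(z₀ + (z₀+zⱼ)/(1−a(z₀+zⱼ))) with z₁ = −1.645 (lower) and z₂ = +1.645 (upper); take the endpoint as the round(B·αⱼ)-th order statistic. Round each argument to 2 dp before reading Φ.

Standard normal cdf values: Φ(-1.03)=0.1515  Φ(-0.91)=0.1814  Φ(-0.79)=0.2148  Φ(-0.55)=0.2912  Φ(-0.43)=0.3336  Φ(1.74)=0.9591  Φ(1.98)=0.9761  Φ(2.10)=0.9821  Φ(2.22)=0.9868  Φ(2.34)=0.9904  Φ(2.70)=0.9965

Lower: z₀ + z₁ = 0.274 + (-1.645) = -1.371; 1 − a(z₀+z₁) = 1 − (0.038)(-1.371) = 1.0521; argument = 0.274 + (-1.371)/1.0521 = -1.0291 → -1.03.
α₁ = Φ(-1.03) = 0.1515; rank = round(250 × 0.1515) = 38; θ*₍38₎ = 0.4653.
Upper: z₀ + z₂ = 1.919; 1 − a(z₀+z₂) = 0.9271; argument = 2.3439 → 2.34; α₂ = 0.9904; rank = 248; θ*₍248₎ = 1.1537.

(0.4653, 1.1537)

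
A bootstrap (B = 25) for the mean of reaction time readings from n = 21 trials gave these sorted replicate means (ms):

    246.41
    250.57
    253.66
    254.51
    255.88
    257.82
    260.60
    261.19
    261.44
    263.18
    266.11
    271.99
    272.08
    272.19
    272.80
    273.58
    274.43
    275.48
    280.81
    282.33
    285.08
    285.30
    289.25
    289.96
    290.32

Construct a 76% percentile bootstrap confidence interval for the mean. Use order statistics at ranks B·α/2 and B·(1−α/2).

(253.66, 285.30)

α = 0.24; lower rank = 25 × 0.120 = 3; upper rank = 25 × 0.880 = 22.
The 3rd smallest replicate is 253.66; the 22nd is 285.30.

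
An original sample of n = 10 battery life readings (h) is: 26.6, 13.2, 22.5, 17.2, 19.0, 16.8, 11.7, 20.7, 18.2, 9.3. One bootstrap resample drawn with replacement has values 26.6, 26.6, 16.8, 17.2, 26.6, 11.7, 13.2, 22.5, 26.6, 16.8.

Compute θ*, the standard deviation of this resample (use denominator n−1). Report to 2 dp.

Mean = 20.4600; sum of squared deviations = 321.8240
s² = 321.8240 / 9 = 35.7582
s = √35.7582 = 5.98

θ* = 5.98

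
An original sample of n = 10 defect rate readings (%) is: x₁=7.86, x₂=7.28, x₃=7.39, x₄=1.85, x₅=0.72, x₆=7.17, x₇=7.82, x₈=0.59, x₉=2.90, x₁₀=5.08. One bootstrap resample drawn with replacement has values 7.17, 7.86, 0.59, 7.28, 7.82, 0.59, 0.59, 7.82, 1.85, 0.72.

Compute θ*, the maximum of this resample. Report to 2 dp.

θ* = 7.86

Maximum = 7.86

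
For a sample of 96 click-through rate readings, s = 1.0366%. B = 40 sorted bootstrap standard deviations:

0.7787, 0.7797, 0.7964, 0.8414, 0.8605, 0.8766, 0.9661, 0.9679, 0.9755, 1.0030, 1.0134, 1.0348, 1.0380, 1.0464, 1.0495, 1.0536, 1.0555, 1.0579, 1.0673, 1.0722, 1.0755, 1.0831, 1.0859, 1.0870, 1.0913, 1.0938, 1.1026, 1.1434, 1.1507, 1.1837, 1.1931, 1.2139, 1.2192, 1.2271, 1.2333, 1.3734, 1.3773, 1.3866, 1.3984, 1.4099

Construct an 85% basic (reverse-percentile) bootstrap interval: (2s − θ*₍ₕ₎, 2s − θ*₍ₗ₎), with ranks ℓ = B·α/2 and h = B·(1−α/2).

Percentile endpoints at ranks 3 and 37: θ*₍3₎ = 0.7964, θ*₍37₎ = 1.3773.
Basic interval reflects these around s:
  lower = 2 × 1.0366 − 1.3773 = 0.6959
  upper = 2 × 1.0366 − 0.7964 = 1.2768

(0.6959, 1.2768)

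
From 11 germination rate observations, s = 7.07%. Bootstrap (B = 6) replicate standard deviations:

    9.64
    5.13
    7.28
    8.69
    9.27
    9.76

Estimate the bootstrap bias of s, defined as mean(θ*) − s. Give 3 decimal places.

bias = +1.225

mean(θ*) = (9.64 + 5.13 + 7.28 + 8.69 + 9.27 + 9.76) / 6 = 8.2950
bias = 8.2950 − 7.07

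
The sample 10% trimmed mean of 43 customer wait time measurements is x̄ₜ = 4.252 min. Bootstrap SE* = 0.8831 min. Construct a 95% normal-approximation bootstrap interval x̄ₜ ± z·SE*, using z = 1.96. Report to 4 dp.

(2.5211, 5.9829)

Margin = 1.96 × 0.8831 = 1.73088
Interval: 4.252 ± 1.73088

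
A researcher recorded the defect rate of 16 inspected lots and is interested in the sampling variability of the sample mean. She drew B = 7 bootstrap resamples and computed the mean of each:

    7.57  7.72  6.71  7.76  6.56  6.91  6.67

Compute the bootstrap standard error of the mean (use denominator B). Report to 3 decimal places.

SE* = 0.493

Bootstrap SE is the standard deviation of the 7 replicate means.
Mean of replicates: (7.57 + 7.72 + 6.71 + 7.76 + 6.56 + 6.91 + 6.67) / 7 = 49.9000 / 7 = 7.1286
Sum of squared deviations: (+0.4414)² + (+0.5914)² + (−0.4186)² + (+0.6314)² + (−0.5686)² + (−0.2186)² + (−0.4586)² = 1.6999
Variance = 1.6999 / 7 = 0.2428
SE* = √0.2428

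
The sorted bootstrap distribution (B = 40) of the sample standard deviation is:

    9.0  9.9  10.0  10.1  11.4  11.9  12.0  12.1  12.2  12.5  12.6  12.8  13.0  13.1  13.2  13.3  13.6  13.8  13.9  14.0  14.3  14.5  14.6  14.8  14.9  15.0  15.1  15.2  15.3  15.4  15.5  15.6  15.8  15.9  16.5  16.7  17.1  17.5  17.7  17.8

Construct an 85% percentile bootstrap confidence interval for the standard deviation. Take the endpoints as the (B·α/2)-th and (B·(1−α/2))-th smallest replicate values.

α = 0.15; lower rank = 40 × 0.075 = 3; upper rank = 40 × 0.925 = 37.
The 3rd smallest replicate is 10.0; the 37th is 17.1.

(10.0, 17.1)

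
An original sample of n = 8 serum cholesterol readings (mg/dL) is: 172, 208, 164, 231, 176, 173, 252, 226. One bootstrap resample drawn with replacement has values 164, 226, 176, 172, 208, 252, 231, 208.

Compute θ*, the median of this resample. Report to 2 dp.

θ* = 208.00

Sorted: 164, 172, 176, 208, 208, 226, 231, 252
Median = average of the two middle values = 208.00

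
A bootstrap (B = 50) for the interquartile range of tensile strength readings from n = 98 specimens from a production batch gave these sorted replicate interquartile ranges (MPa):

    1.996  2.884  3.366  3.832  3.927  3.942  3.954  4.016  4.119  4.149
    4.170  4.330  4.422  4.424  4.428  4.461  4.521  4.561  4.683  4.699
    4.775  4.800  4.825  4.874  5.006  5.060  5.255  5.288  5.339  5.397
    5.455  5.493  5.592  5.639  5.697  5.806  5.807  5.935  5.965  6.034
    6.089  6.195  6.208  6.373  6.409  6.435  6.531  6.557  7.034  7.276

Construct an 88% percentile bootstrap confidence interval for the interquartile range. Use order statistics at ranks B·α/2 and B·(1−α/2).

(3.366, 6.531)

α = 0.12; lower rank = 50 × 0.060 = 3; upper rank = 50 × 0.940 = 47.
The 3rd smallest replicate is 3.366; the 47th is 6.531.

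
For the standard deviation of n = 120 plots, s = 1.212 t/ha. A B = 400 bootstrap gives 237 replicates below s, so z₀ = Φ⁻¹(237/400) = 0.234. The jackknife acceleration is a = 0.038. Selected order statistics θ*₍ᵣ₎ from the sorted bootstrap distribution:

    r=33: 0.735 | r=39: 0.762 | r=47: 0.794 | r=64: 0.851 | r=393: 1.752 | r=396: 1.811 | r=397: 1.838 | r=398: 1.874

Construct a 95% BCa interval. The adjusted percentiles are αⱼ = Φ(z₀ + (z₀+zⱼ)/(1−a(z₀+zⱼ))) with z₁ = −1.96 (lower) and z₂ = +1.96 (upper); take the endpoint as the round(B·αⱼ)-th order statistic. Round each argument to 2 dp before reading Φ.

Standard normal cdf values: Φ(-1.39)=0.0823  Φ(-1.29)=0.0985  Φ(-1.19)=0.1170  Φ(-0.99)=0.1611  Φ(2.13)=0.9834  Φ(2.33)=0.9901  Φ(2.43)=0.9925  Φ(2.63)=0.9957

(0.735, 1.874)

Lower: z₀ + z₁ = 0.234 + (-1.960) = -1.726; 1 − a(z₀+z₁) = 1 − (0.038)(-1.726) = 1.0656; argument = 0.234 + (-1.726)/1.0656 = -1.3858 → -1.39.
α₁ = Φ(-1.39) = 0.0823; rank = round(400 × 0.0823) = 33; θ*₍33₎ = 0.735.
Upper: z₀ + z₂ = 2.194; 1 − a(z₀+z₂) = 0.9166; argument = 2.6276 → 2.63; α₂ = 0.9957; rank = 398; θ*₍398₎ = 1.874.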